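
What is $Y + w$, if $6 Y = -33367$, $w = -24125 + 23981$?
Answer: $- \frac{34231}{6} \approx -5705.2$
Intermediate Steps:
$w = -144$
$Y = - \frac{33367}{6}$ ($Y = \frac{1}{6} \left(-33367\right) = - \frac{33367}{6} \approx -5561.2$)
$Y + w = - \frac{33367}{6} - 144 = - \frac{34231}{6}$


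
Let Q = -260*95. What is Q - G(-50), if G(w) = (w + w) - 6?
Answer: -24594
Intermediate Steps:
G(w) = -6 + 2*w (G(w) = 2*w - 6 = -6 + 2*w)
Q = -24700
Q - G(-50) = -24700 - (-6 + 2*(-50)) = -24700 - (-6 - 100) = -24700 - 1*(-106) = -24700 + 106 = -24594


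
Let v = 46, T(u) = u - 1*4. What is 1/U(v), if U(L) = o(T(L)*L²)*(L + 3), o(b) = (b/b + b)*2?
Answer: 1/8709554 ≈ 1.1482e-7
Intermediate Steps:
T(u) = -4 + u (T(u) = u - 4 = -4 + u)
o(b) = 2 + 2*b (o(b) = (1 + b)*2 = 2 + 2*b)
U(L) = (2 + 2*L²*(-4 + L))*(3 + L) (U(L) = (2 + 2*((-4 + L)*L²))*(L + 3) = (2 + 2*(L²*(-4 + L)))*(3 + L) = (2 + 2*L²*(-4 + L))*(3 + L))
1/U(v) = 1/(2*(1 + 46²*(-4 + 46))*(3 + 46)) = 1/(2*(1 + 2116*42)*49) = 1/(2*(1 + 88872)*49) = 1/(2*88873*49) = 1/8709554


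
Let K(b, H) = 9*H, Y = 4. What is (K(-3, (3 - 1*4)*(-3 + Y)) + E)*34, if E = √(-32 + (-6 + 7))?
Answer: -306 + 34*I*√31 ≈ -306.0 + 189.3*I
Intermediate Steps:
E = I*√31 (E = √(-32 + 1) = √(-31) = I*√31 ≈ 5.5678*I)
(K(-3, (3 - 1*4)*(-3 + Y)) + E)*34 = (9*((3 - 1*4)*(-3 + 4)) + I*√31)*34 = (9*((3 - 4)*1) + I*√31)*34 = (9*(-1*1) + I*√31)*34 = (9*(-1) + I*√31)*34 = (-9 + I*√31)*34 = -306 + 34*I*√31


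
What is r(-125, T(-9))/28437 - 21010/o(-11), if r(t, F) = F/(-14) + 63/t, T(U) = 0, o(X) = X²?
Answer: -2263111481/13033625 ≈ -173.64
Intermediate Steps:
r(t, F) = 63/t - F/14 (r(t, F) = F*(-1/14) + 63/t = -F/14 + 63/t = 63/t - F/14)
r(-125, T(-9))/28437 - 21010/o(-11) = (63/(-125) - 1/14*0)/28437 - 21010/((-11)²) = (63*(-1/125) + 0)*(1/28437) - 21010/121 = (-63/125 + 0)*(1/28437) - 21010*1/121 = -63/125*1/28437 - 1910/11 = -21/1184875 - 1910/11 = -2263111481/13033625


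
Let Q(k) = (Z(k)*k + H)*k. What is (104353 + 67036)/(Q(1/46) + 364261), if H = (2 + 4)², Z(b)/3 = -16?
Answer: 90664781/192694471 ≈ 0.47051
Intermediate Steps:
Z(b) = -48 (Z(b) = 3*(-16) = -48)
H = 36 (H = 6² = 36)
Q(k) = k*(36 - 48*k) (Q(k) = (-48*k + 36)*k = (36 - 48*k)*k = k*(36 - 48*k))
(104353 + 67036)/(Q(1/46) + 364261) = (104353 + 67036)/(12*(3 - 4/46)/46 + 364261) = 171389/(12*(1/46)*(3 - 4*1/46) + 364261) = 171389/(12*(1/46)*(3 - 2/23) + 364261) = 171389/(12*(1/46)*(67/23) + 364261) = 171389/(402/529 + 364261) = 171389/(192694471/529) = 171389*(529/192694471) = 90664781/192694471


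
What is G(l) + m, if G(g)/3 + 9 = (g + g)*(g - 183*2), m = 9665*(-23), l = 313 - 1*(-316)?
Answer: 770240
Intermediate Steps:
l = 629 (l = 313 + 316 = 629)
m = -222295
G(g) = -27 + 6*g*(-366 + g) (G(g) = -27 + 3*((g + g)*(g - 183*2)) = -27 + 3*((2*g)*(g - 366)) = -27 + 3*((2*g)*(-366 + g)) = -27 + 3*(2*g*(-366 + g)) = -27 + 6*g*(-366 + g))
G(l) + m = (-27 - 2196*629 + 6*629**2) - 222295 = (-27 - 1381284 + 6*395641) - 222295 = (-27 - 1381284 + 2373846) - 222295 = 992535 - 222295 = 770240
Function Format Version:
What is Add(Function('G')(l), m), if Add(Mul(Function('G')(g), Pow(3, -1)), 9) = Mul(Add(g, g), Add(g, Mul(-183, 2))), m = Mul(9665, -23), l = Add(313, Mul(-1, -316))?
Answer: 770240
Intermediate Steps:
l = 629 (l = Add(313, 316) = 629)
m = -222295
Function('G')(g) = Add(-27, Mul(6, g, Add(-366, g))) (Function('G')(g) = Add(-27, Mul(3, Mul(Add(g, g), Add(g, Mul(-183, 2))))) = Add(-27, Mul(3, Mul(Mul(2, g), Add(g, -366)))) = Add(-27, Mul(3, Mul(Mul(2, g), Add(-366, g)))) = Add(-27, Mul(3, Mul(2, g, Add(-366, g)))) = Add(-27, Mul(6, g, Add(-366, g))))
Add(Function('G')(l), m) = Add(Add(-27, Mul(-2196, 629), Mul(6, Pow(629, 2))), -222295) = Add(Add(-27, -1381284, Mul(6, 395641)), -222295) = Add(Add(-27, -1381284, 2373846), -222295) = Add(992535, -222295) = 770240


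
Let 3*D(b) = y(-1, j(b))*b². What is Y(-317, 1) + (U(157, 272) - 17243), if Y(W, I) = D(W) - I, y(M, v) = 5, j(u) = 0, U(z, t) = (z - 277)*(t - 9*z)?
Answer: 861473/3 ≈ 2.8716e+5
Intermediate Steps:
U(z, t) = (-277 + z)*(t - 9*z)
D(b) = 5*b²/3 (D(b) = (5*b²)/3 = 5*b²/3)
Y(W, I) = -I + 5*W²/3 (Y(W, I) = 5*W²/3 - I = -I + 5*W²/3)
Y(-317, 1) + (U(157, 272) - 17243) = (-1*1 + (5/3)*(-317)²) + ((-277*272 - 9*157² + 2493*157 + 272*157) - 17243) = (-1 + (5/3)*100489) + ((-75344 - 9*24649 + 391401 + 42704) - 17243) = (-1 + 502445/3) + ((-75344 - 221841 + 391401 + 42704) - 17243) = 502442/3 + (136920 - 17243) = 502442/3 + 119677 = 861473/3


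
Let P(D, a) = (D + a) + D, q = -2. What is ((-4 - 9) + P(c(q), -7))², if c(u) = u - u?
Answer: 400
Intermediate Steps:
c(u) = 0
P(D, a) = a + 2*D
((-4 - 9) + P(c(q), -7))² = ((-4 - 9) + (-7 + 2*0))² = (-13 + (-7 + 0))² = (-13 - 7)² = (-20)² = 400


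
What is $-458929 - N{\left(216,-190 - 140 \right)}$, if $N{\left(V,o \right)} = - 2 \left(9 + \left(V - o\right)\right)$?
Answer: $-457819$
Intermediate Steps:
$N{\left(V,o \right)} = -18 - 2 V + 2 o$ ($N{\left(V,o \right)} = - 2 \left(9 + V - o\right) = -18 - 2 V + 2 o$)
$-458929 - N{\left(216,-190 - 140 \right)} = -458929 - \left(-18 - 432 + 2 \left(-190 - 140\right)\right) = -458929 - \left(-18 - 432 + 2 \left(-330\right)\right) = -458929 - \left(-18 - 432 - 660\right) = -458929 - -1110 = -458929 + 1110 = -457819$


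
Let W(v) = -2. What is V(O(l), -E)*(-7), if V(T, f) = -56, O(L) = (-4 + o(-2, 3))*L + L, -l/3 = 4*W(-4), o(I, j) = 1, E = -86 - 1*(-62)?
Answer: 392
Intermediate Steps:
E = -24 (E = -86 + 62 = -24)
l = 24 (l = -12*(-2) = -3*(-8) = 24)
O(L) = -2*L (O(L) = (-4 + 1)*L + L = -3*L + L = -2*L)
V(O(l), -E)*(-7) = -56*(-7) = 392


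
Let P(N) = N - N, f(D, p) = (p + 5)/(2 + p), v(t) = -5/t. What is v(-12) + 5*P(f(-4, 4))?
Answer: 5/12 ≈ 0.41667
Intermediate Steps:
f(D, p) = (5 + p)/(2 + p)
P(N) = 0
v(-12) + 5*P(f(-4, 4)) = -5/(-12) + 5*0 = -5*(-1/12) + 0 = 5/12 + 0 = 5/12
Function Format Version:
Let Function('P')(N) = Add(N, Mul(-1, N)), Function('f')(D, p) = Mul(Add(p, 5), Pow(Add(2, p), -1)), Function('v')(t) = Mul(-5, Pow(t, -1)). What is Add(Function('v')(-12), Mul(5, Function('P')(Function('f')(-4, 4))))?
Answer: Rational(5, 12) ≈ 0.41667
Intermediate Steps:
Function('f')(D, p) = Mul(Pow(Add(2, p), -1), Add(5, p)) (Function('f')(D, p) = Mul(Add(5, p), Pow(Add(2, p), -1)) = Mul(Pow(Add(2, p), -1), Add(5, p)))
Function('P')(N) = 0
Add(Function('v')(-12), Mul(5, Function('P')(Function('f')(-4, 4)))) = Add(Mul(-5, Pow(-12, -1)), Mul(5, 0)) = Add(Mul(-5, Rational(-1, 12)), 0) = Add(Rational(5, 12), 0) = Rational(5, 12)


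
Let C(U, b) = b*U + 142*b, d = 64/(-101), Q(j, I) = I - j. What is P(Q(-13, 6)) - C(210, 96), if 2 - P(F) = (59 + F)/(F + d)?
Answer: -62688328/1855 ≈ -33794.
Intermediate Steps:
d = -64/101 (d = 64*(-1/101) = -64/101 ≈ -0.63366)
C(U, b) = 142*b + U*b (C(U, b) = U*b + 142*b = 142*b + U*b)
P(F) = 2 - (59 + F)/(-64/101 + F) (P(F) = 2 - (59 + F)/(F - 64/101) = 2 - (59 + F)/(-64/101 + F))
P(Q(-13, 6)) - C(210, 96) = (-6087 + 101*(6 - 1*(-13)))/(-64 + 101*(6 - 1*(-13))) - 96*(142 + 210) = (-6087 + 101*(6 + 13))/(-64 + 101*(6 + 13)) - 96*352 = (-6087 + 101*19)/(-64 + 101*19) - 1*33792 = (-6087 + 1919)/(-64 + 1919) - 33792 = -4168/1855 - 33792 = -62688328/1855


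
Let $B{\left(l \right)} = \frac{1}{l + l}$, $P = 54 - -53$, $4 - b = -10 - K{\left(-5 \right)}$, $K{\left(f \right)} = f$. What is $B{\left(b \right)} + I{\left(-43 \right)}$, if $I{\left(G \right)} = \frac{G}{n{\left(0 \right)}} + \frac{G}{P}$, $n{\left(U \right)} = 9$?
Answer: $- \frac{9869}{1926} \approx -5.1241$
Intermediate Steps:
$b = 9$ ($b = 4 - \left(-10 - -5\right) = 4 - \left(-10 + 5\right) = 4 - -5 = 4 + 5 = 9$)
$P = 107$ ($P = 54 + 53 = 107$)
$I{\left(G \right)} = \frac{116 G}{963}$ ($I{\left(G \right)} = \frac{G}{9} + \frac{G}{107} = \frac{116 G}{963}$)
$B{\left(l \right)} = \frac{1}{2 l}$
$B{\left(b \right)} + I{\left(-43 \right)} = \frac{1}{2 \cdot 9} + \frac{116}{963} \left(-43\right) = \frac{1}{2} \cdot \frac{1}{9} - \frac{4988}{963} = \frac{1}{18} - \frac{4988}{963} = - \frac{9869}{1926}$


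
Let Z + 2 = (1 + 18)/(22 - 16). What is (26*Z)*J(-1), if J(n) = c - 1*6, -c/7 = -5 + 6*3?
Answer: -8827/3 ≈ -2942.3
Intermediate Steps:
c = -91 (c = -7*(-5 + 6*3) = -7*(-5 + 18) = -7*13 = -91)
Z = 7/6 (Z = -2 + (1 + 18)/(22 - 16) = -2 + 19/6 = 7/6 ≈ 1.1667)
J(n) = -97 (J(n) = -91 - 1*6 = -91 - 6 = -97)
(26*Z)*J(-1) = (26*(7/6))*(-97) = (91/3)*(-97) = -8827/3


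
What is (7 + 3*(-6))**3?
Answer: -1331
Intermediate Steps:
(7 + 3*(-6))**3 = (7 - 18)**3 = (-11)**3 = -1331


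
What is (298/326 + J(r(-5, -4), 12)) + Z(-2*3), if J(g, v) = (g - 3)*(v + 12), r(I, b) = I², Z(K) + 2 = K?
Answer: 84909/163 ≈ 520.91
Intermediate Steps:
Z(K) = -2 + K
J(g, v) = (-3 + g)*(12 + v)
(298/326 + J(r(-5, -4), 12)) + Z(-2*3) = (298/326 + (-36 - 3*12 + 12*(-5)² + (-5)²*12)) + (-2 - 2*3) = (298*(1/326) + (-36 - 36 + 12*25 + 25*12)) + (-2 - 6) = (149/163 + (-36 - 36 + 300 + 300)) - 8 = (149/163 + 528) - 8 = 86213/163 - 8 = 84909/163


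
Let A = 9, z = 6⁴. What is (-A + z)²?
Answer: 1656369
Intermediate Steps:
z = 1296
(-A + z)² = (-1*9 + 1296)² = (-9 + 1296)² = 1287² = 1656369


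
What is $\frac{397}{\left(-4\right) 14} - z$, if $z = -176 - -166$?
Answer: $\frac{163}{56} \approx 2.9107$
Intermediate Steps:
$z = -10$ ($z = -176 + 166 = -10$)
$\frac{397}{\left(-4\right) 14} - z = \frac{397}{\left(-4\right) 14} - -10 = \frac{397}{-56} + 10 = 397 \left(- \frac{1}{56}\right) + 10 = - \frac{397}{56} + 10 = \frac{163}{56}$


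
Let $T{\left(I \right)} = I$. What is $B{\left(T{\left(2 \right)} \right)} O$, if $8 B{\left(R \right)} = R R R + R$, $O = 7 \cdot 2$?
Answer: $\frac{35}{2} \approx 17.5$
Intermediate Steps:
$O = 14$
$B{\left(R \right)} = \frac{R}{8} + \frac{R^{3}}{8}$ ($B{\left(R \right)} = \frac{R R R + R}{8} = \frac{R^{2} R + R}{8} = \frac{R^{3} + R}{8} = \frac{R + R^{3}}{8} = \frac{R}{8} + \frac{R^{3}}{8}$)
$B{\left(T{\left(2 \right)} \right)} O = \frac{1}{8} \cdot 2 \left(1 + 2^{2}\right) 14 = \frac{1}{8} \cdot 2 \left(1 + 4\right) 14 = \frac{1}{8} \cdot 2 \cdot 5 \cdot 14 = \frac{5}{4} \cdot 14 = \frac{35}{2}$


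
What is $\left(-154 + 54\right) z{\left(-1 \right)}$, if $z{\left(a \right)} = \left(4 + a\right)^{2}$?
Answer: $-900$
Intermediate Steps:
$\left(-154 + 54\right) z{\left(-1 \right)} = \left(-154 + 54\right) \left(4 - 1\right)^{2} = - 100 \cdot 3^{2} = \left(-100\right) 9 = -900$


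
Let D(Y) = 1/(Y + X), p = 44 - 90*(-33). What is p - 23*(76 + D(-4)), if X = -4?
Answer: 10151/8 ≈ 1268.9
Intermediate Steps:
p = 3014 (p = 44 + 2970 = 3014)
D(Y) = 1/(-4 + Y) (D(Y) = 1/(Y - 4) = 1/(-4 + Y))
p - 23*(76 + D(-4)) = 3014 - 23*(76 + 1/(-4 - 4)) = 3014 - 23*(76 + 1/(-8)) = 3014 - 23*(76 - ⅛) = 3014 - 23*607/8 = 3014 - 13961/8 = 10151/8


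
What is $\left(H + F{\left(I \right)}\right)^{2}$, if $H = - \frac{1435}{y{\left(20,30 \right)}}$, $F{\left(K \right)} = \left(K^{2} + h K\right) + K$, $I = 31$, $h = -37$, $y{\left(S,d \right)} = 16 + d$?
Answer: $\frac{73359225}{2116} \approx 34669.0$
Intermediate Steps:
$F{\left(K \right)} = K^{2} - 36 K$ ($F{\left(K \right)} = \left(K^{2} - 37 K\right) + K = K^{2} - 36 K$)
$H = - \frac{1435}{46}$ ($H = - \frac{1435}{16 + 30} = - \frac{1435}{46} \approx -31.196$)
$\left(H + F{\left(I \right)}\right)^{2} = \left(- \frac{1435}{46} + 31 \left(-36 + 31\right)\right)^{2} = \left(- \frac{1435}{46} + 31 \left(-5\right)\right)^{2} = \left(- \frac{1435}{46} - 155\right)^{2} = \left(- \frac{8565}{46}\right)^{2} = \frac{73359225}{2116}$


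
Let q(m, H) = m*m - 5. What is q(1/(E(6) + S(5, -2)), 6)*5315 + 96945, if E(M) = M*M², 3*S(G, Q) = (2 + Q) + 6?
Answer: 3344269195/47524 ≈ 70370.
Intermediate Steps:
S(G, Q) = 8/3 + Q/3 (S(G, Q) = ((2 + Q) + 6)/3 = (8 + Q)/3 = 8/3 + Q/3)
E(M) = M³
q(m, H) = -5 + m² (q(m, H) = m² - 5 = -5 + m²)
q(1/(E(6) + S(5, -2)), 6)*5315 + 96945 = (-5 + (1/(6³ + (8/3 + (⅓)*(-2))))²)*5315 + 96945 = (-5 + (1/(216 + (8/3 - ⅔)))²)*5315 + 96945 = (-5 + (1/(216 + 2))²)*5315 + 96945 = (-5 + (1/218)²)*5315 + 96945 = (-5 + 1/47524)*5315 + 96945 = -237619/47524*5315 + 96945 = -1262944985/47524 + 96945 = 3344269195/47524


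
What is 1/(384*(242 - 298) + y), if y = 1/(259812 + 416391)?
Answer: -676203/14541069311 ≈ -4.6503e-5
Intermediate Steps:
y = 1/676203 ≈ 1.4788e-6
1/(384*(242 - 298) + y) = 1/(384*(242 - 298) + 1/676203) = 1/(384*(-56) + 1/676203) = 1/(-21504 + 1/676203) = 1/(-14541069311/676203) = -676203/14541069311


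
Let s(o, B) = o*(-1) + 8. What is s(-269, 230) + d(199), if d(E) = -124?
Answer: 153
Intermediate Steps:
s(o, B) = 8 - o (s(o, B) = -o + 8 = 8 - o)
s(-269, 230) + d(199) = (8 - 1*(-269)) - 124 = (8 + 269) - 124 = 277 - 124 = 153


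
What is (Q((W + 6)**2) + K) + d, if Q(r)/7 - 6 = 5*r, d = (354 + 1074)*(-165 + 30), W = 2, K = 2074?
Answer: -188424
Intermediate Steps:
d = -192780 (d = 1428*(-135) = -192780)
Q(r) = 42 + 35*r (Q(r) = 42 + 7*(5*r) = 42 + 35*r)
(Q((W + 6)**2) + K) + d = ((42 + 35*(2 + 6)**2) + 2074) - 192780 = ((42 + 35*8**2) + 2074) - 192780 = ((42 + 35*64) + 2074) - 192780 = ((42 + 2240) + 2074) - 192780 = (2282 + 2074) - 192780 = 4356 - 192780 = -188424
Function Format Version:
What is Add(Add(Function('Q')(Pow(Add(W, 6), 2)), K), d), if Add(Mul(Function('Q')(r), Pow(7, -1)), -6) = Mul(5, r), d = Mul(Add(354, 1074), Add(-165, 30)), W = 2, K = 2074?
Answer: -188424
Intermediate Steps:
d = -192780 (d = Mul(1428, -135) = -192780)
Function('Q')(r) = Add(42, Mul(35, r)) (Function('Q')(r) = Add(42, Mul(7, Mul(5, r))) = Add(42, Mul(35, r)))
Add(Add(Function('Q')(Pow(Add(W, 6), 2)), K), d) = Add(Add(Add(42, Mul(35, Pow(Add(2, 6), 2))), 2074), -192780) = Add(Add(Add(42, Mul(35, Pow(8, 2))), 2074), -192780) = Add(Add(Add(42, Mul(35, 64)), 2074), -192780) = Add(Add(Add(42, 2240), 2074), -192780) = Add(Add(2282, 2074), -192780) = Add(4356, -192780) = -188424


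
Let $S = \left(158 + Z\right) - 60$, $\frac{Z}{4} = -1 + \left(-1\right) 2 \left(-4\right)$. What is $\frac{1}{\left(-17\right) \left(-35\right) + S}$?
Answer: $\frac{1}{721} \approx 0.001387$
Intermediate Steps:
$Z = 28$ ($Z = 4 \left(-1 + \left(-1\right) 2 \left(-4\right)\right) = 4 \left(-1 - -8\right) = 4 \left(-1 + 8\right) = 4 \cdot 7 = 28$)
$S = 126$ ($S = \left(158 + 28\right) - 60 = 186 - 60 = 126$)
$\frac{1}{\left(-17\right) \left(-35\right) + S} = \frac{1}{\left(-17\right) \left(-35\right) + 126} = \frac{1}{595 + 126} = \frac{1}{721}$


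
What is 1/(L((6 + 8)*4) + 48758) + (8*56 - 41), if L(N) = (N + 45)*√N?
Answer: 483672985557/1188385654 - 101*√14/1188385654 ≈ 407.00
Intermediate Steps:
L(N) = √N*(45 + N) (L(N) = (45 + N)*√N = √N*(45 + N))
1/(L((6 + 8)*4) + 48758) + (8*56 - 41) = 1/(√((6 + 8)*4)*(45 + (6 + 8)*4) + 48758) + (8*56 - 41) = 1/(√(14*4)*(45 + 14*4) + 48758) + (448 - 41) = 1/(√56*(45 + 56) + 48758) + 407 = 1/((2*√14)*101 + 48758) + 407 = 1/(202*√14 + 48758) + 407 = 1/(48758 + 202*√14) + 407 = 407 + 1/(48758 + 202*√14)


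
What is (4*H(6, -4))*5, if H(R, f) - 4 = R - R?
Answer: 80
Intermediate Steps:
H(R, f) = 4 (H(R, f) = 4 + (R - R) = 4 + 0 = 4)
(4*H(6, -4))*5 = (4*4)*5 = 16*5 = 80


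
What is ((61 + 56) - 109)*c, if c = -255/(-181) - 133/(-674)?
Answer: 783772/60997 ≈ 12.849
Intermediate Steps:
c = 195943/121994 (c = -255*(-1/181) - 133*(-1/674) = 255/181 + 133/674 = 195943/121994 ≈ 1.6062)
((61 + 56) - 109)*c = ((61 + 56) - 109)*(195943/121994) = (117 - 109)*(195943/121994) = 8*(195943/121994) = 783772/60997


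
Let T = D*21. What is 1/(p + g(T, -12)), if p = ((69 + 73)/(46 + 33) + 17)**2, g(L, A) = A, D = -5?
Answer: 6241/2130333 ≈ 0.0029296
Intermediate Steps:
T = -105 (T = -5*21 = -105)
p = 2205225/6241 (p = (142/79 + 17)**2 = (1485/79)**2 = 2205225/6241 ≈ 353.34)
1/(p + g(T, -12)) = 1/(2205225/6241 - 12) = 1/(2130333/6241) = 6241/2130333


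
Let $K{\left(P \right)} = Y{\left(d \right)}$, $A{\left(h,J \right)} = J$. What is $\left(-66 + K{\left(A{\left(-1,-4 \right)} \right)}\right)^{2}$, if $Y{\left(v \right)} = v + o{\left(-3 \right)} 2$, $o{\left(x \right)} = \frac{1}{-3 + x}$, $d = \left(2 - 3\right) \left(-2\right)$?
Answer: $\frac{37249}{9} \approx 4138.8$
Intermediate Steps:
$d = 2$ ($d = \left(-1\right) \left(-2\right) = 2$)
$Y{\left(v \right)} = - \frac{1}{3} + v$ ($Y{\left(v \right)} = v + \frac{1}{-3 - 3} \cdot 2 = v + \frac{1}{-6} \cdot 2 = v - \frac{1}{3} = - \frac{1}{3} + v$)
$K{\left(P \right)} = \frac{5}{3}$ ($K{\left(P \right)} = - \frac{1}{3} + 2 = \frac{5}{3}$)
$\left(-66 + K{\left(A{\left(-1,-4 \right)} \right)}\right)^{2} = \left(-66 + \frac{5}{3}\right)^{2} = \left(- \frac{193}{3}\right)^{2} = \frac{37249}{9}$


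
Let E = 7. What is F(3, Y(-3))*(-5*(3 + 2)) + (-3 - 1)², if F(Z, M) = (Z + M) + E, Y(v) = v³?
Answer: 441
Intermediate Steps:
F(Z, M) = 7 + M + Z (F(Z, M) = (Z + M) + 7 = (M + Z) + 7 = 7 + M + Z)
F(3, Y(-3))*(-5*(3 + 2)) + (-3 - 1)² = (7 + (-3)³ + 3)*(-5*(3 + 2)) + (-3 - 1)² = (7 - 27 + 3)*(-5*5) + (-4)² = -17*(-25) + 16 = 425 + 16 = 441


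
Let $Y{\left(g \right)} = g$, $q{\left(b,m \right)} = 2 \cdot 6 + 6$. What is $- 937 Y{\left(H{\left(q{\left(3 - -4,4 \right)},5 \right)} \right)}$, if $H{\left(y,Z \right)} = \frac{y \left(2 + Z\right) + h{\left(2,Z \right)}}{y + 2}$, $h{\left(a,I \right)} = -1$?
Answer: $- \frac{23425}{4} \approx -5856.3$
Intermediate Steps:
$q{\left(b,m \right)} = 18$ ($q{\left(b,m \right)} = 12 + 6 = 18$)
$H{\left(y,Z \right)} = \frac{-1 + y \left(2 + Z\right)}{2 + y}$ ($H{\left(y,Z \right)} = \frac{y \left(2 + Z\right) - 1}{y + 2} = \frac{-1 + y \left(2 + Z\right)}{2 + y}$)
$- 937 Y{\left(H{\left(q{\left(3 - -4,4 \right)},5 \right)} \right)} = - 937 \frac{-1 + 2 \cdot 18 + 5 \cdot 18}{2 + 18} = - 937 \frac{-1 + 36 + 90}{20} = - 937 \cdot \frac{1}{20} \cdot 125 = \left(-937\right) \frac{25}{4} = - \frac{23425}{4}$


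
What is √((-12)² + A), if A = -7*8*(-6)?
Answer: 4*√30 ≈ 21.909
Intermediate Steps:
A = 336 (A = -56*(-6) = 336)
√((-12)² + A) = √((-12)² + 336) = √(144 + 336) = √480 = 4*√30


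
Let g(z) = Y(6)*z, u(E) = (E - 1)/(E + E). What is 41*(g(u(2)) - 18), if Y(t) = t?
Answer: -1353/2 ≈ -676.50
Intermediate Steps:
u(E) = (-1 + E)/(2*E) (u(E) = (-1 + E)/((2*E)) = (-1 + E)*(1/(2*E)) = (-1 + E)/(2*E))
g(z) = 6*z
41*(g(u(2)) - 18) = 41*(6*((1/2)*(-1 + 2)/2) - 18) = 41*(6*((1/2)*(1/2)*1) - 18) = 41*(6*(1/4) - 18) = 41*(3/2 - 18) = 41*(-33/2) = -1353/2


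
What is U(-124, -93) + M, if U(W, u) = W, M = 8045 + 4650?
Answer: 12571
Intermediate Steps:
M = 12695
U(-124, -93) + M = -124 + 12695 = 12571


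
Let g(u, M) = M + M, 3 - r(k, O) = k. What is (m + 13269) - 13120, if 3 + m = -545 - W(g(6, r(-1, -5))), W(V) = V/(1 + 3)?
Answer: -401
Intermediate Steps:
r(k, O) = 3 - k
g(u, M) = 2*M
W(V) = V/4
m = -550 (m = -3 + (-545 - 2*(3 - 1*(-1))/4) = -3 + (-545 - 2*(3 + 1)/4) = -3 + (-545 - 2*4/4) = -3 + (-545 - 8/4) = -3 + (-545 - 1*2) = -3 + (-545 - 2) = -3 - 547 = -550)
(m + 13269) - 13120 = (-550 + 13269) - 13120 = 12719 - 13120 = -401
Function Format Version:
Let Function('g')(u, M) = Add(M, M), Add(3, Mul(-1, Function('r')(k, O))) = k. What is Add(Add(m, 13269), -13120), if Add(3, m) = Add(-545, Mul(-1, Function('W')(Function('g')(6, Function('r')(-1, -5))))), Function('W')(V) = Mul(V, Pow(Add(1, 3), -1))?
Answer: -401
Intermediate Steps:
Function('r')(k, O) = Add(3, Mul(-1, k))
Function('g')(u, M) = Mul(2, M)
Function('W')(V) = Mul(Rational(1, 4), V) (Function('W')(V) = Mul(V, Pow(4, -1)) = Mul(V, Rational(1, 4)) = Mul(Rational(1, 4), V))
m = -550 (m = Add(-3, Add(-545, Mul(-1, Mul(Rational(1, 4), Mul(2, Add(3, Mul(-1, -1))))))) = Add(-3, Add(-545, Mul(-1, Mul(Rational(1, 4), Mul(2, Add(3, 1)))))) = Add(-3, Add(-545, Mul(-1, Mul(Rational(1, 4), Mul(2, 4))))) = Add(-3, Add(-545, Mul(-1, Mul(Rational(1, 4), 8)))) = Add(-3, Add(-545, Mul(-1, 2))) = Add(-3, Add(-545, -2)) = Add(-3, -547) = -550)
Add(Add(m, 13269), -13120) = Add(Add(-550, 13269), -13120) = Add(12719, -13120) = -401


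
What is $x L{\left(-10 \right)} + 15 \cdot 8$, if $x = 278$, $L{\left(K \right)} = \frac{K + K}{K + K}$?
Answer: $398$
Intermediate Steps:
$L{\left(K \right)} = 1$ ($L{\left(K \right)} = \frac{2 K}{2 K} = 2 K \frac{1}{2 K} = 1$)
$x L{\left(-10 \right)} + 15 \cdot 8 = 278 \cdot 1 + 15 \cdot 8 = 278 + 120 = 398$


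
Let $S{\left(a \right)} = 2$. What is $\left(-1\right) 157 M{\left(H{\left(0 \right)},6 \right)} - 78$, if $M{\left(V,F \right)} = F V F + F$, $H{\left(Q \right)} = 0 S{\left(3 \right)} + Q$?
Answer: $-1020$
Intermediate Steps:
$H{\left(Q \right)} = Q$ ($H{\left(Q \right)} = 0 \cdot 2 + Q = 0 + Q = Q$)
$M{\left(V,F \right)} = F + V F^{2}$ ($M{\left(V,F \right)} = V F^{2} + F = F + V F^{2}$)
$\left(-1\right) 157 M{\left(H{\left(0 \right)},6 \right)} - 78 = \left(-1\right) 157 \cdot 6 \left(1 + 6 \cdot 0\right) - 78 = - 157 \cdot 6 \left(1 + 0\right) - 78 = - 157 \cdot 6 \cdot 1 - 78 = \left(-157\right) 6 - 78 = -942 - 78 = -1020$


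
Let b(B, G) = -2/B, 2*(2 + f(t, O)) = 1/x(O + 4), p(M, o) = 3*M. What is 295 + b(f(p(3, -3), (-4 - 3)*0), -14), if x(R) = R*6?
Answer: 28121/95 ≈ 296.01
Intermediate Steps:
x(R) = 6*R
f(t, O) = -2 + 1/(2*(24 + 6*O)) (f(t, O) = -2 + 1/(2*((6*(O + 4)))) = -2 + 1/(2*((6*(4 + O)))) = -2 + 1/(2*(24 + 6*O)))
295 + b(f(p(3, -3), (-4 - 3)*0), -14) = 295 - 2*12*(4 + (-4 - 3)*0)/(-95 - 24*(-4 - 3)*0) = 295 - 2*12*(4 - 7*0)/(-95 - (-168)*0) = 295 - 2*12*(4 + 0)/(-95 - 24*0) = 295 - 2*48/(-95 + 0) = 295 - 2/((1/12)*(¼)*(-95)) = 295 - 2/(-95/48) = 295 - 2*(-48/95) = 295 + 96/95 = 28121/95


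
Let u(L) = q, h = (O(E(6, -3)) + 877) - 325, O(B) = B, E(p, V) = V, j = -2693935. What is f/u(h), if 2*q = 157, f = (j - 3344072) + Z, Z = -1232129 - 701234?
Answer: -15942740/157 ≈ -1.0155e+5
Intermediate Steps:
Z = -1933363
h = 549 (h = (-3 + 877) - 325 = 874 - 325 = 549)
f = -7971370 (f = (-2693935 - 3344072) - 1933363 = -6038007 - 1933363 = -7971370)
q = 157/2 (q = (½)*157 = 157/2 ≈ 78.500)
u(L) = 157/2
f/u(h) = -7971370/157/2 = -7971370*2/157 = -15942740/157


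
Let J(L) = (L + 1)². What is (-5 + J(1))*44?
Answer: -44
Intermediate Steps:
J(L) = (1 + L)²
(-5 + J(1))*44 = (-5 + (1 + 1)²)*44 = (-5 + 2²)*44 = (-5 + 4)*44 = -1*44 = -44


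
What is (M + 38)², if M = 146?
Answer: 33856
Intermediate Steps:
(M + 38)² = (146 + 38)² = 184² = 33856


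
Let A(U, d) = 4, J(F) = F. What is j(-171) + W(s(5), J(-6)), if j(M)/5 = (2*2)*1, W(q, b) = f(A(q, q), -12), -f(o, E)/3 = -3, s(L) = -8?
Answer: 29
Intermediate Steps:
f(o, E) = 9 (f(o, E) = -3*(-3) = 9)
W(q, b) = 9
j(M) = 20 (j(M) = 5*((2*2)*1) = 5*(4*1) = 5*4 = 20)
j(-171) + W(s(5), J(-6)) = 20 + 9 = 29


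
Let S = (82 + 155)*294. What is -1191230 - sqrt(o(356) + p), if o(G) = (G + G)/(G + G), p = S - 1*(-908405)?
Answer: -1191230 - 6*sqrt(27169) ≈ -1.1922e+6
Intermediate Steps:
S = 69678 (S = 237*294 = 69678)
p = 978083 (p = 69678 - 1*(-908405) = 69678 + 908405 = 978083)
o(G) = 1 (o(G) = (2*G)/((2*G)) = (2*G)*(1/(2*G)) = 1)
-1191230 - sqrt(o(356) + p) = -1191230 - sqrt(1 + 978083) = -1191230 - sqrt(978084) = -1191230 - 6*sqrt(27169)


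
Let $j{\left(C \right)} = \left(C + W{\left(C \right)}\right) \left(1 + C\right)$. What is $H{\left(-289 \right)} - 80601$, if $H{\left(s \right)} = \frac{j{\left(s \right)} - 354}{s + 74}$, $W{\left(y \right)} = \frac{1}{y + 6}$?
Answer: $- \frac{4927622607}{60845} \approx -80987.0$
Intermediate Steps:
$W{\left(y \right)} = \frac{1}{6 + y}$
$j{\left(C \right)} = \left(1 + C\right) \left(C + \frac{1}{6 + C}\right)$ ($j{\left(C \right)} = \left(C + \frac{1}{6 + C}\right) \left(1 + C\right) = \left(1 + C\right) \left(C + \frac{1}{6 + C}\right)$)
$H{\left(s \right)} = \frac{-354 + \frac{1 + s + s \left(1 + s\right) \left(6 + s\right)}{6 + s}}{74 + s}$ ($H{\left(s \right)} = \frac{\frac{1 + s + s \left(1 + s\right) \left(6 + s\right)}{6 + s} - 354}{s + 74} = \frac{-354 + \frac{1 + s + s \left(1 + s\right) \left(6 + s\right)}{6 + s}}{74 + s}$)
$H{\left(-289 \right)} - 80601 = \frac{1 - 289 + \left(6 - 289\right) \left(-354 - 289 + \left(-289\right)^{2}\right)}{\left(6 - 289\right) \left(74 - 289\right)} - 80601 = \frac{1 - 289 - 283 \left(-354 - 289 + 83521\right)}{\left(-283\right) \left(-215\right)} - 80601 = \left(- \frac{1}{283}\right) \left(- \frac{1}{215}\right) \left(1 - 289 - 23454474\right) - 80601 = \left(- \frac{1}{283}\right) \left(- \frac{1}{215}\right) \left(-23454762\right) - 80601 = - \frac{23454762}{60845} - 80601 = - \frac{4927622607}{60845}$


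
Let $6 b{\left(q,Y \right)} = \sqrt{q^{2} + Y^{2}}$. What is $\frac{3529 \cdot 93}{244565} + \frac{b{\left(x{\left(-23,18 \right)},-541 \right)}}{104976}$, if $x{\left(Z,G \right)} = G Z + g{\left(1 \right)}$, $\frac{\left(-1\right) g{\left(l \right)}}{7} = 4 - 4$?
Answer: $\frac{328197}{244565} + \frac{\sqrt{464077}}{629856} \approx 1.343$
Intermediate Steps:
$g{\left(l \right)} = 0$ ($g{\left(l \right)} = - 7 \left(4 - 4\right) = \left(-7\right) 0 = 0$)
$x{\left(Z,G \right)} = G Z$ ($x{\left(Z,G \right)} = G Z + 0 = G Z$)
$b{\left(q,Y \right)} = \frac{\sqrt{Y^{2} + q^{2}}}{6}$ ($b{\left(q,Y \right)} = \frac{\sqrt{q^{2} + Y^{2}}}{6} = \frac{\sqrt{Y^{2} + q^{2}}}{6}$)
$\frac{3529 \cdot 93}{244565} + \frac{b{\left(x{\left(-23,18 \right)},-541 \right)}}{104976} = \frac{3529 \cdot 93}{244565} + \frac{\frac{1}{6} \sqrt{\left(-541\right)^{2} + \left(18 \left(-23\right)\right)^{2}}}{104976} = 328197 \cdot \frac{1}{244565} + \frac{\sqrt{292681 + \left(-414\right)^{2}}}{6} \cdot \frac{1}{104976} = \frac{328197}{244565} + \frac{\sqrt{292681 + 171396}}{6} \cdot \frac{1}{104976} = \frac{328197}{244565} + \frac{\sqrt{464077}}{6} \cdot \frac{1}{104976} = \frac{328197}{244565} + \frac{\sqrt{464077}}{629856}$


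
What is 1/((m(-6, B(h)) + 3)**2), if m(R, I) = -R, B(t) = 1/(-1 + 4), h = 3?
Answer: 1/81 ≈ 0.012346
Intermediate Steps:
B(t) = 1/3
1/((m(-6, B(h)) + 3)**2) = 1/((-1*(-6) + 3)**2) = 1/((6 + 3)**2) = 1/(9**2) = 1/81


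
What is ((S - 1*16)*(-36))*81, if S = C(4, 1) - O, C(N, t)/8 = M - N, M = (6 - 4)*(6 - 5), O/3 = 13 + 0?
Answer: 207036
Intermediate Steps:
O = 39 (O = 3*(13 + 0) = 3*13 = 39)
M = 2 (M = 2*1 = 2)
C(N, t) = 16 - 8*N (C(N, t) = 8*(2 - N) = 16 - 8*N)
S = -55 (S = (16 - 8*4) - 1*39 = (16 - 32) - 39 = -16 - 39 = -55)
((S - 1*16)*(-36))*81 = ((-55 - 1*16)*(-36))*81 = ((-55 - 16)*(-36))*81 = -71*(-36)*81 = 2556*81 = 207036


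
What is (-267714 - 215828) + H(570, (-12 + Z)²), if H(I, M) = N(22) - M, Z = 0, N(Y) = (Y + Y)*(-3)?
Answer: -483818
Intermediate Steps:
N(Y) = -6*Y (N(Y) = (2*Y)*(-3) = -6*Y)
H(I, M) = -132 - M (H(I, M) = -6*22 - M = -132 - M)
(-267714 - 215828) + H(570, (-12 + Z)²) = (-267714 - 215828) + (-132 - (-12 + 0)²) = -483542 + (-132 - 1*(-12)²) = -483542 + (-132 - 1*144) = -483542 + (-132 - 144) = -483542 - 276 = -483818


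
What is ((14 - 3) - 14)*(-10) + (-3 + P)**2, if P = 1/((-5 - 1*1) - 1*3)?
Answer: 17326/441 ≈ 39.288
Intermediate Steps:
P = -1/21 (P = (1/3)/((-5 - 1) - 1) = (1/3)/(-6 - 1) = (1/3)/(-7) = -1/7*1/3 = -1/21 ≈ -0.047619)
((14 - 3) - 14)*(-10) + (-3 + P)**2 = ((14 - 3) - 14)*(-10) + (-3 - 1/21)**2 = (11 - 14)*(-10) + (-64/21)**2 = -3*(-10) + 4096/441 = 30 + 4096/441 = 17326/441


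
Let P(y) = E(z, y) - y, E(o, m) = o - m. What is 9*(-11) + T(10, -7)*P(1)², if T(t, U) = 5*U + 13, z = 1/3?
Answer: -1441/9 ≈ -160.11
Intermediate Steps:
z = ⅓ ≈ 0.33333
T(t, U) = 13 + 5*U
P(y) = ⅓ - 2*y (P(y) = (⅓ - y) - y = ⅓ - 2*y)
9*(-11) + T(10, -7)*P(1)² = 9*(-11) + (13 + 5*(-7))*(⅓ - 2*1)² = -99 + (13 - 35)*(⅓ - 2)² = -99 - 22*(-5/3)² = -99 - 22*25/9 = -99 - 550/9 = -1441/9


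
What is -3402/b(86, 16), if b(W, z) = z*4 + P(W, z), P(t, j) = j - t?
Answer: 567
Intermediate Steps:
b(W, z) = -W + 5*z (b(W, z) = z*4 + (z - W) = 4*z + (z - W) = -W + 5*z)
-3402/b(86, 16) = -3402/(-1*86 + 5*16) = -3402/(-86 + 80) = -3402/(-6) = -3402*(-1/6) = 567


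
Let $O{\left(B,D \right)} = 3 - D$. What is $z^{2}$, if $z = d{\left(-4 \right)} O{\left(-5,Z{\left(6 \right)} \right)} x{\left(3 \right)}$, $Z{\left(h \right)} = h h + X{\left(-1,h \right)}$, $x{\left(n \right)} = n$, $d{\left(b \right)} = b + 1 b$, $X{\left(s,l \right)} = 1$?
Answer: $665856$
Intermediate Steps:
$d{\left(b \right)} = 2 b$ ($d{\left(b \right)} = b + b = 2 b$)
$Z{\left(h \right)} = 1 + h^{2}$ ($Z{\left(h \right)} = h h + 1 = h^{2} + 1 = 1 + h^{2}$)
$z = 816$ ($z = 2 \left(-4\right) \left(3 - \left(1 + 6^{2}\right)\right) 3 = - 8 \left(3 - \left(1 + 36\right)\right) 3 = - 8 \left(3 - 37\right) 3 = \left(-8\right) \left(-34\right) 3 = 272 \cdot 3 = 816$)
$z^{2} = 816^{2} = 665856$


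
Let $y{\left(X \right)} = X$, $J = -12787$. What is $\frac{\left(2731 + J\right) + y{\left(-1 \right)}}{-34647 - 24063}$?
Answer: $\frac{10057}{58710} \approx 0.1713$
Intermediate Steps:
$\frac{\left(2731 + J\right) + y{\left(-1 \right)}}{-34647 - 24063} = \frac{\left(2731 - 12787\right) - 1}{-34647 - 24063} = \frac{-10056 - 1}{-58710} = \left(-10057\right) \left(- \frac{1}{58710}\right) = \frac{10057}{58710}$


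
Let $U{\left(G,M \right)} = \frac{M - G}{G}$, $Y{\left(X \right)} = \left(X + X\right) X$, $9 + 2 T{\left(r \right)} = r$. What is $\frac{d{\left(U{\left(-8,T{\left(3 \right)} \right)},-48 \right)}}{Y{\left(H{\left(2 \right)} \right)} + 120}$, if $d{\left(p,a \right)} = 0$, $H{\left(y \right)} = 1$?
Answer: $0$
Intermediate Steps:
$T{\left(r \right)} = - \frac{9}{2} + \frac{r}{2}$
$Y{\left(X \right)} = 2 X^{2}$ ($Y{\left(X \right)} = 2 X X = 2 X^{2}$)
$U{\left(G,M \right)} = \frac{M - G}{G}$
$\frac{d{\left(U{\left(-8,T{\left(3 \right)} \right)},-48 \right)}}{Y{\left(H{\left(2 \right)} \right)} + 120} = \frac{1}{2 \cdot 1^{2} + 120} \cdot 0 = \frac{1}{2 \cdot 1 + 120} \cdot 0 = \frac{1}{2 + 120} \cdot 0 = \frac{1}{122} \cdot 0 = 0$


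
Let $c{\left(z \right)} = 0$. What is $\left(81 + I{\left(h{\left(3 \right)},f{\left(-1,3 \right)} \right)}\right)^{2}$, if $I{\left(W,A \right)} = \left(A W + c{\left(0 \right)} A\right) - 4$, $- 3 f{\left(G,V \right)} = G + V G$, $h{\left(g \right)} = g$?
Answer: $6561$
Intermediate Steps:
$f{\left(G,V \right)} = - \frac{G}{3} - \frac{G V}{3}$ ($f{\left(G,V \right)} = - \frac{G + V G}{3} = - \frac{G + G V}{3} = - \frac{G}{3} - \frac{G V}{3}$)
$I{\left(W,A \right)} = -4 + A W$ ($I{\left(W,A \right)} = \left(A W + 0 A\right) - 4 = \left(A W + 0\right) - 4 = A W - 4 = -4 + A W$)
$\left(81 + I{\left(h{\left(3 \right)},f{\left(-1,3 \right)} \right)}\right)^{2} = \left(81 - \left(4 - \left(- \frac{1}{3}\right) \left(-1\right) \left(1 + 3\right) 3\right)\right)^{2} = \left(81 - \left(4 - \left(- \frac{1}{3}\right) \left(-1\right) 4 \cdot 3\right)\right)^{2} = \left(81 + \left(-4 + \frac{4}{3} \cdot 3\right)\right)^{2} = \left(81 + \left(-4 + 4\right)\right)^{2} = \left(81 + 0\right)^{2} = 81^{2} = 6561$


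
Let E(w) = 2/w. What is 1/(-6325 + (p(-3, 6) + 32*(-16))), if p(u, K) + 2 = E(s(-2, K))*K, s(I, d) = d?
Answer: -1/6837 ≈ -0.00014626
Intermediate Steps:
p(u, K) = 0 (p(u, K) = -2 + (2/K)*K = -2 + 2 = 0)
1/(-6325 + (p(-3, 6) + 32*(-16))) = 1/(-6325 + (0 + 32*(-16))) = 1/(-6325 + (0 - 512)) = 1/(-6325 - 512) = 1/(-6837) = -1/6837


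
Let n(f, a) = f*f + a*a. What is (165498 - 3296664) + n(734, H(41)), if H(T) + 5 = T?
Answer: -2591114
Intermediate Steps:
H(T) = -5 + T
n(f, a) = a² + f² (n(f, a) = f² + a² = a² + f²)
(165498 - 3296664) + n(734, H(41)) = (165498 - 3296664) + ((-5 + 41)² + 734²) = -3131166 + (36² + 538756) = -3131166 + (1296 + 538756) = -3131166 + 540052 = -2591114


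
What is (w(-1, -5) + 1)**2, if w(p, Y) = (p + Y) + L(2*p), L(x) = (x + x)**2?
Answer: 121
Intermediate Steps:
L(x) = 4*x**2 (L(x) = (2*x)**2 = 4*x**2)
w(p, Y) = Y + p + 16*p**2 (w(p, Y) = (p + Y) + 4*(2*p)**2 = (Y + p) + 4*(4*p**2) = (Y + p) + 16*p**2 = Y + p + 16*p**2)
(w(-1, -5) + 1)**2 = ((-5 - 1 + 16*(-1)**2) + 1)**2 = ((-5 - 1 + 16*1) + 1)**2 = ((-5 - 1 + 16) + 1)**2 = (10 + 1)**2 = 11**2 = 121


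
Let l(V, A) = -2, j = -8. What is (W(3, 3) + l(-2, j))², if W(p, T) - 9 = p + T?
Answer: 169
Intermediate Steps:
W(p, T) = 9 + T + p (W(p, T) = 9 + (p + T) = 9 + (T + p) = 9 + T + p)
(W(3, 3) + l(-2, j))² = ((9 + 3 + 3) - 2)² = (15 - 2)² = 13² = 169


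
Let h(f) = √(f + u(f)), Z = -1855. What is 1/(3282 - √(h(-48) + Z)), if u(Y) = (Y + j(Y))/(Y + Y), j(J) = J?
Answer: 1/(3282 - √(-1855 + I*√47)) ≈ 0.00030465 + 3.998e-6*I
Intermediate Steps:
u(Y) = 1 (u(Y) = (Y + Y)/(Y + Y) = (2*Y)/((2*Y)) = (2*Y)*(1/(2*Y)) = 1)
h(f) = √(1 + f) (h(f) = √(f + 1) = √(1 + f))
1/(3282 - √(h(-48) + Z)) = 1/(3282 - √(√(1 - 48) - 1855)) = 1/(3282 - √(√(-47) - 1855)) = 1/(3282 - √(I*√47 - 1855)) = 1/(3282 - √(-1855 + I*√47))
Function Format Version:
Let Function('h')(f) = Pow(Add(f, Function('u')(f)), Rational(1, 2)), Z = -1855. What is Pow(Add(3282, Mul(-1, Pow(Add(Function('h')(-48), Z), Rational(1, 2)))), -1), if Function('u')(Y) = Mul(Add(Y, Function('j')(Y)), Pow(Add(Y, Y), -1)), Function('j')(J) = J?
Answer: Pow(Add(3282, Mul(-1, Pow(Add(-1855, Mul(I, Pow(47, Rational(1, 2)))), Rational(1, 2)))), -1) ≈ Add(0.00030465, Mul(3.998e-6, I))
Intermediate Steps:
Function('u')(Y) = 1 (Function('u')(Y) = Mul(Add(Y, Y), Pow(Add(Y, Y), -1)) = Mul(Mul(2, Y), Pow(Mul(2, Y), -1)) = Mul(Mul(2, Y), Mul(Rational(1, 2), Pow(Y, -1))) = 1)
Function('h')(f) = Pow(Add(1, f), Rational(1, 2)) (Function('h')(f) = Pow(Add(f, 1), Rational(1, 2)) = Pow(Add(1, f), Rational(1, 2)))
Pow(Add(3282, Mul(-1, Pow(Add(Function('h')(-48), Z), Rational(1, 2)))), -1) = Pow(Add(3282, Mul(-1, Pow(Add(Pow(Add(1, -48), Rational(1, 2)), -1855), Rational(1, 2)))), -1) = Pow(Add(3282, Mul(-1, Pow(Add(Pow(-47, Rational(1, 2)), -1855), Rational(1, 2)))), -1) = Pow(Add(3282, Mul(-1, Pow(Add(Mul(I, Pow(47, Rational(1, 2))), -1855), Rational(1, 2)))), -1) = Pow(Add(3282, Mul(-1, Pow(Add(-1855, Mul(I, Pow(47, Rational(1, 2)))), Rational(1, 2)))), -1)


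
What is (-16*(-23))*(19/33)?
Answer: 6992/33 ≈ 211.88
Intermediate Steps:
(-16*(-23))*(19/33) = 368*(19*(1/33)) = 368*(19/33) = 6992/33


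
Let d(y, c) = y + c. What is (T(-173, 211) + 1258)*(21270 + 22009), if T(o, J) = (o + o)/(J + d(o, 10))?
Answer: 1299192301/24 ≈ 5.4133e+7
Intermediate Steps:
d(y, c) = c + y
T(o, J) = 2*o/(10 + J + o) (T(o, J) = (o + o)/(J + (10 + o)) = (2*o)/(10 + J + o) = 2*o/(10 + J + o))
(T(-173, 211) + 1258)*(21270 + 22009) = (2*(-173)/(10 + 211 - 173) + 1258)*(21270 + 22009) = (2*(-173)/48 + 1258)*43279 = (2*(-173)*(1/48) + 1258)*43279 = (-173/24 + 1258)*43279 = (30019/24)*43279 = 1299192301/24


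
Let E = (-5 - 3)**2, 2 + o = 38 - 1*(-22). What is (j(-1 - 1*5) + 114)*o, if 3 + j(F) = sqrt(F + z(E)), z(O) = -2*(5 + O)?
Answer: 6438 + 696*I ≈ 6438.0 + 696.0*I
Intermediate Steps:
o = 58 (o = -2 + (38 - 1*(-22)) = -2 + (38 + 22) = -2 + 60 = 58)
E = 64 (E = (-8)**2 = 64)
z(O) = -10 - 2*O
j(F) = -3 + sqrt(-138 + F) (j(F) = -3 + sqrt(F + (-10 - 2*64)) = -3 + sqrt(F + (-10 - 128)) = -3 + sqrt(F - 138) = -3 + sqrt(-138 + F))
(j(-1 - 1*5) + 114)*o = ((-3 + sqrt(-138 + (-1 - 1*5))) + 114)*58 = ((-3 + sqrt(-138 + (-1 - 5))) + 114)*58 = ((-3 + sqrt(-138 - 6)) + 114)*58 = ((-3 + sqrt(-144)) + 114)*58 = ((-3 + 12*I) + 114)*58 = (111 + 12*I)*58 = 6438 + 696*I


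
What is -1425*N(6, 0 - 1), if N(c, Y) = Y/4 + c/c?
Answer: -4275/4 ≈ -1068.8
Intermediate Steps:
N(c, Y) = 1 + Y/4 (N(c, Y) = Y*(¼) + 1 = Y/4 + 1 = 1 + Y/4)
-1425*N(6, 0 - 1) = -1425*(1 + (0 - 1)/4) = -1425*(1 + (¼)*(-1)) = -1425*(1 - ¼) = -1425*¾ = -4275/4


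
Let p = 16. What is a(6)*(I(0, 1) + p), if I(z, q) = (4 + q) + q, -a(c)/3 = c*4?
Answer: -1584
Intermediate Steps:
a(c) = -12*c (a(c) = -3*c*4 = -12*c)
I(z, q) = 4 + 2*q
a(6)*(I(0, 1) + p) = (-12*6)*((4 + 2*1) + 16) = -72*((4 + 2) + 16) = -72*(6 + 16) = -72*22 = -1584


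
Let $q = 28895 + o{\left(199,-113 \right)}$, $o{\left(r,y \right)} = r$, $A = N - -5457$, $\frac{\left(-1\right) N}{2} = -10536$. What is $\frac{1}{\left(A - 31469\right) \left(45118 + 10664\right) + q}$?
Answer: $- \frac{1}{275533986} \approx -3.6293 \cdot 10^{-9}$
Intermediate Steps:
$N = 21072$ ($N = \left(-2\right) \left(-10536\right) = 21072$)
$A = 26529$ ($A = 21072 - -5457 = 21072 + 5457 = 26529$)
$q = 29094$ ($q = 28895 + 199 = 29094$)
$\frac{1}{\left(A - 31469\right) \left(45118 + 10664\right) + q} = \frac{1}{\left(26529 - 31469\right) \left(45118 + 10664\right) + 29094} = \frac{1}{\left(-4940\right) 55782 + 29094} = \frac{1}{-275563080 + 29094} = \frac{1}{-275533986} = - \frac{1}{275533986}$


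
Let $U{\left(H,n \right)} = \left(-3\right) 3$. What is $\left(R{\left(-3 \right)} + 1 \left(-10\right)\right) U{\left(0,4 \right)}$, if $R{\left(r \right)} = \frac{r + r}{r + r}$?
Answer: $81$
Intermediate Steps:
$U{\left(H,n \right)} = -9$
$R{\left(r \right)} = 1$ ($R{\left(r \right)} = \frac{2 r}{2 r} = 2 r \frac{1}{2 r} = 1$)
$\left(R{\left(-3 \right)} + 1 \left(-10\right)\right) U{\left(0,4 \right)} = \left(1 + 1 \left(-10\right)\right) \left(-9\right) = \left(1 - 10\right) \left(-9\right) = \left(-9\right) \left(-9\right) = 81$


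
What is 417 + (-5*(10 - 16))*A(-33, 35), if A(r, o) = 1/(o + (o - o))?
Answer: 2925/7 ≈ 417.86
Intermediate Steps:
A(r, o) = 1/o (A(r, o) = 1/(o + 0) = 1/o)
417 + (-5*(10 - 16))*A(-33, 35) = 417 - 5*(10 - 16)/35 = 417 - 5*(-6)*(1/35) = 417 + 30*(1/35) = 417 + 6/7 = 2925/7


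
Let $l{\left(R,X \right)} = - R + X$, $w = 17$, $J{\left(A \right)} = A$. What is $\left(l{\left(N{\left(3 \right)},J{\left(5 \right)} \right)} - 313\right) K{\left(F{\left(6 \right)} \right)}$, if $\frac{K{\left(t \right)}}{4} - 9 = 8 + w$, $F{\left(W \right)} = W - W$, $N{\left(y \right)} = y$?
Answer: $-42296$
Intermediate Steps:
$F{\left(W \right)} = 0$
$l{\left(R,X \right)} = X - R$
$K{\left(t \right)} = 136$ ($K{\left(t \right)} = 36 + 4 \left(8 + 17\right) = 36 + 4 \cdot 25 = 36 + 100 = 136$)
$\left(l{\left(N{\left(3 \right)},J{\left(5 \right)} \right)} - 313\right) K{\left(F{\left(6 \right)} \right)} = \left(\left(5 - 3\right) - 313\right) 136 = \left(2 - 313\right) 136 = \left(-311\right) 136 = -42296$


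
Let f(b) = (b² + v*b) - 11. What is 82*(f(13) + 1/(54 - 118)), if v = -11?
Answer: 39319/32 ≈ 1228.7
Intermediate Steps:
f(b) = -11 + b² - 11*b (f(b) = (b² - 11*b) - 11 = -11 + b² - 11*b)
82*(f(13) + 1/(54 - 118)) = 82*((-11 + 13² - 11*13) + 1/(54 - 118)) = 82*((-11 + 169 - 143) + 1/(-64)) = 82*(15 - 1/64) = 82*(959/64) = 39319/32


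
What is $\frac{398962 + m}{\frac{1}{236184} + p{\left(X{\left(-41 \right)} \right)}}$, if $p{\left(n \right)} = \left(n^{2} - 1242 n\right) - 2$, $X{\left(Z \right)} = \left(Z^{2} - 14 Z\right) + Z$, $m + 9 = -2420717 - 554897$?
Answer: $- \frac{608566101624}{508269385105} \approx -1.1973$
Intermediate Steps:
$m = -2975623$ ($m = -9 - 2975614 = -2975623$)
$X{\left(Z \right)} = Z^{2} - 13 Z$
$p{\left(n \right)} = -2 + n^{2} - 1242 n$
$\frac{398962 + m}{\frac{1}{236184} + p{\left(X{\left(-41 \right)} \right)}} = \frac{398962 - 2975623}{\frac{1}{236184} - \left(2 - 1681 \left(-13 - 41\right)^{2} + 1242 \left(-41\right) \left(-13 - 41\right)\right)} = - \frac{2576661}{\frac{1}{236184} - \left(2 - 4901796 + 1242 \left(-41\right) \left(-54\right)\right)} = - \frac{2576661}{\frac{1}{236184} - \left(2749790 - 4901796\right)} = - \frac{2576661}{\frac{1}{236184} - -2152006} = - \frac{2576661}{\frac{1}{236184} + 2152006} = - \frac{2576661}{\frac{508269385105}{236184}} = \left(-2576661\right) \frac{236184}{508269385105} = - \frac{608566101624}{508269385105}$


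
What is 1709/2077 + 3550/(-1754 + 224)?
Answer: -475858/317781 ≈ -1.4974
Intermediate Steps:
1709/2077 + 3550/(-1754 + 224) = 1709*(1/2077) + 3550/(-1530) = 1709/2077 + 3550*(-1/1530) = 1709/2077 - 355/153 = -475858/317781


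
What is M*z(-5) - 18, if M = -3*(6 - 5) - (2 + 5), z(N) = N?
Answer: 32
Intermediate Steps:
M = -10 (M = -3*1 - 1*7 = -3 - 7 = -10)
M*z(-5) - 18 = -10*(-5) - 18 = 50 - 18 = 32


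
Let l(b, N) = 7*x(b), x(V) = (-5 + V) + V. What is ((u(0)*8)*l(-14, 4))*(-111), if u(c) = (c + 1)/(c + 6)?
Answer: 34188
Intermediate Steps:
x(V) = -5 + 2*V
l(b, N) = -35 + 14*b (l(b, N) = 7*(-5 + 2*b) = -35 + 14*b)
u(c) = (1 + c)/(6 + c)
((u(0)*8)*l(-14, 4))*(-111) = ((((1 + 0)/(6 + 0))*8)*(-35 + 14*(-14)))*(-111) = (((1/6)*8)*(-35 - 196))*(-111) = ((((⅙)*1)*8)*(-231))*(-111) = (((⅙)*8)*(-231))*(-111) = ((4/3)*(-231))*(-111) = -308*(-111) = 34188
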